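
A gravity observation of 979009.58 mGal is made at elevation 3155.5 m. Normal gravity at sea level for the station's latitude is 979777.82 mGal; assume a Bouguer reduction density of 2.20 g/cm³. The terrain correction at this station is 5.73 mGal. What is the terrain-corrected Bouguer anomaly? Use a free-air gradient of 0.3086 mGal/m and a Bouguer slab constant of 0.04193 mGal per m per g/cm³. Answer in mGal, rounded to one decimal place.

Free-air correction = 0.3086 × 3155.5 = 973.79 mGal
Free-air anomaly = 979009.58 − 979777.82 + (973.79) = 205.55 mGal
Bouguer slab correction = 0.04193 × 2.20 × 3155.5 = 291.08 mGal
Simple Bouguer anomaly = 205.55 − (291.08) = -85.53 mGal
Complete Bouguer anomaly = -85.53 + 5.73 = -79.80 mGal

-79.8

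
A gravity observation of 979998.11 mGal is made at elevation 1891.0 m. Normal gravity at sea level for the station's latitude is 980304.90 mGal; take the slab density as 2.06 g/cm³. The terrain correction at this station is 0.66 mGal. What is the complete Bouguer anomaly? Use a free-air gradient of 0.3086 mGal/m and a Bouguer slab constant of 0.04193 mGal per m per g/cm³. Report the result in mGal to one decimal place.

114.1

Free-air correction = 0.3086 × 1891.0 = 583.56 mGal
Free-air anomaly = 979998.11 − 980304.90 + (583.56) = 276.77 mGal
Bouguer slab correction = 0.04193 × 2.06 × 1891.0 = 163.34 mGal
Simple Bouguer anomaly = 276.77 − (163.34) = 113.43 mGal
Complete Bouguer anomaly = 113.43 + 0.66 = 114.09 mGal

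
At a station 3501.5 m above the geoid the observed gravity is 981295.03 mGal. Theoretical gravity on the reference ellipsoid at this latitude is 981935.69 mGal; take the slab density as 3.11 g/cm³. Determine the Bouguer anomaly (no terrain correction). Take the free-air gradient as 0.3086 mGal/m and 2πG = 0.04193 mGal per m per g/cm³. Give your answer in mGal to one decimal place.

Free-air correction = 0.3086 × 3501.5 = 1080.56 mGal
Free-air anomaly = 981295.03 − 981935.69 + (1080.56) = 439.90 mGal
Bouguer slab correction = 0.04193 × 3.11 × 3501.5 = 456.60 mGal
Simple Bouguer anomaly = 439.90 − (456.60) = -16.70 mGal

-16.7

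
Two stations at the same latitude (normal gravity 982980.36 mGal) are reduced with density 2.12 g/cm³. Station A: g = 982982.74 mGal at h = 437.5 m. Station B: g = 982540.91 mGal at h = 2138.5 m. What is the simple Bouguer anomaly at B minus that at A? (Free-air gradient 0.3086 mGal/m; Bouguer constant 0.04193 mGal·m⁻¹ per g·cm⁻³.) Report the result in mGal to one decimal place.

-68.1

Δg_SB(A) = 982982.74 − 982980.36 + 0.3086×437.5 − 0.04193×2.12×437.5 = 98.50 mGal
Δg_SB(B) = 982540.91 − 982980.36 + 0.3086×2138.5 − 0.04193×2.12×2138.5 = 30.40 mGal
Difference = 30.40 − (98.50) = -68.10 mGal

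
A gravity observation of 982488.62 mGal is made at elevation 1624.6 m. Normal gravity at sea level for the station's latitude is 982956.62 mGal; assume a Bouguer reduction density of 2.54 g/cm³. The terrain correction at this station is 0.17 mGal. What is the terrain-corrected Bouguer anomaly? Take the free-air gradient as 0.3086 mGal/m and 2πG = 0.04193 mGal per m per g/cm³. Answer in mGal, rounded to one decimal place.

Free-air correction = 0.3086 × 1624.6 = 501.35 mGal
Free-air anomaly = 982488.62 − 982956.62 + (501.35) = 33.35 mGal
Bouguer slab correction = 0.04193 × 2.54 × 1624.6 = 173.02 mGal
Simple Bouguer anomaly = 33.35 − (173.02) = -139.67 mGal
Complete Bouguer anomaly = -139.67 + 0.17 = -139.50 mGal

-139.5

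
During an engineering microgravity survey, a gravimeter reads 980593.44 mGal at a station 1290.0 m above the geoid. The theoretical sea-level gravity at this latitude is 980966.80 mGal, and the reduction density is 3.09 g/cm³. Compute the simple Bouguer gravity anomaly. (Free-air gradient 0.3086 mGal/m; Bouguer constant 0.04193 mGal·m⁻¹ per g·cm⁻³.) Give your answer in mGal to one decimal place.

-142.4

Free-air correction = 0.3086 × 1290.0 = 398.09 mGal
Free-air anomaly = 980593.44 − 980966.80 + (398.09) = 24.73 mGal
Bouguer slab correction = 0.04193 × 3.09 × 1290.0 = 167.14 mGal
Simple Bouguer anomaly = 24.73 − (167.14) = -142.41 mGal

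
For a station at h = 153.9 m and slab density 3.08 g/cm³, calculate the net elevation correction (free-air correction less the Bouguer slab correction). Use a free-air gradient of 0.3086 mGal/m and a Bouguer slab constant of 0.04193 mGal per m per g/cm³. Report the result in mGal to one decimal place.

Combined gradient = 0.3086 − 0.04193 × 3.08 = 0.1794556 mGal/m
Combined elevation correction = 0.1794556 × 153.9 = 27.6 mGal

27.6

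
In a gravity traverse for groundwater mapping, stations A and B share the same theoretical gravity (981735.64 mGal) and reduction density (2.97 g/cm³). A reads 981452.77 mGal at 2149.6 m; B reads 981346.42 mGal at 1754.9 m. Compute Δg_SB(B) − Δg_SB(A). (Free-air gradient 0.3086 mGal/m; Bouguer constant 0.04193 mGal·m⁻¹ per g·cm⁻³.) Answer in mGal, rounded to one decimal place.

-179.0

Δg_SB(A) = 981452.77 − 981735.64 + 0.3086×2149.6 − 0.04193×2.97×2149.6 = 112.80 mGal
Δg_SB(B) = 981346.42 − 981735.64 + 0.3086×1754.9 − 0.04193×2.97×1754.9 = -66.20 mGal
Difference = -66.20 − (112.80) = -179.00 mGal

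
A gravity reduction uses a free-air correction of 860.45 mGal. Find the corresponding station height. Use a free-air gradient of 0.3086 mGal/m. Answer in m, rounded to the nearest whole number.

h = 860.45 / 0.3086 = 2788.24 m

2788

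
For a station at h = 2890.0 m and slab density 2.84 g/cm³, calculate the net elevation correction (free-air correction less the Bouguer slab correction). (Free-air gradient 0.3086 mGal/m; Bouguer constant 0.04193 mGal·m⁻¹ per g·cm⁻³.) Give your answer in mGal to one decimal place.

Combined gradient = 0.3086 − 0.04193 × 2.84 = 0.1895188 mGal/m
Combined elevation correction = 0.1895188 × 2890.0 = 547.7 mGal

547.7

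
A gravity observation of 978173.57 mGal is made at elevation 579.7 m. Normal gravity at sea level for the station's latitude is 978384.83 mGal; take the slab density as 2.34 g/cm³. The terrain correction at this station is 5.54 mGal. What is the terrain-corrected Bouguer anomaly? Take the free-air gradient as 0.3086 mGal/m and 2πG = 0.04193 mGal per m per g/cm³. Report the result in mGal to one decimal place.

-83.7

Free-air correction = 0.3086 × 579.7 = 178.90 mGal
Free-air anomaly = 978173.57 − 978384.83 + (178.90) = -32.36 mGal
Bouguer slab correction = 0.04193 × 2.34 × 579.7 = 56.88 mGal
Simple Bouguer anomaly = -32.36 − (56.88) = -89.24 mGal
Complete Bouguer anomaly = -89.24 + 5.54 = -83.70 mGal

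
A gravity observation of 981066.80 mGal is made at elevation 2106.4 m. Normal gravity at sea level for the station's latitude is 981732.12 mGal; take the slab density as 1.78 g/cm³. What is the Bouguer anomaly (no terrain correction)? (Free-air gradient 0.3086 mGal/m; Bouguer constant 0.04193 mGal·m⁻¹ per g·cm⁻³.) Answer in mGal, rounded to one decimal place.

Free-air correction = 0.3086 × 2106.4 = 650.04 mGal
Free-air anomaly = 981066.80 − 981732.12 + (650.04) = -15.28 mGal
Bouguer slab correction = 0.04193 × 1.78 × 2106.4 = 157.21 mGal
Simple Bouguer anomaly = -15.28 − (157.21) = -172.49 mGal

-172.5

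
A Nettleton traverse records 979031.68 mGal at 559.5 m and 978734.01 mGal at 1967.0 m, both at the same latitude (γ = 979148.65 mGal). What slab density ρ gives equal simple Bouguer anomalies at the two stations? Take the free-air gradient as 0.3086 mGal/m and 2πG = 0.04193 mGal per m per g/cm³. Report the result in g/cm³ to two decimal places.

Δg_obs = 978734.01 − 979031.68 = -297.67 mGal over Δh = 1967.0 − 559.5 = 1407.5 m
Equal Bouguer anomalies ⇒ Δg_obs + (0.3086 − 0.04193ρ)·Δh = 0
0.3086 − 0.04193ρ = −Δg_obs/Δh = 0.21149
ρ = (0.3086 − 0.21149) / 0.04193 = 2.32 g/cm³

2.32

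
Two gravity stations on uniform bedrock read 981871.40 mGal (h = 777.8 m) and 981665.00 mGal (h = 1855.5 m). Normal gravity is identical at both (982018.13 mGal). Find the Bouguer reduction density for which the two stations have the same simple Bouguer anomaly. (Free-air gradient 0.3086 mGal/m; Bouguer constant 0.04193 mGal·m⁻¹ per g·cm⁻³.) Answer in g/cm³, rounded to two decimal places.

Δg_obs = 981665.00 − 981871.40 = -206.40 mGal over Δh = 1855.5 − 777.8 = 1077.7 m
Equal Bouguer anomalies ⇒ Δg_obs + (0.3086 − 0.04193ρ)·Δh = 0
0.3086 − 0.04193ρ = −Δg_obs/Δh = 0.19152
ρ = (0.3086 − 0.19152) / 0.04193 = 2.79 g/cm³

2.79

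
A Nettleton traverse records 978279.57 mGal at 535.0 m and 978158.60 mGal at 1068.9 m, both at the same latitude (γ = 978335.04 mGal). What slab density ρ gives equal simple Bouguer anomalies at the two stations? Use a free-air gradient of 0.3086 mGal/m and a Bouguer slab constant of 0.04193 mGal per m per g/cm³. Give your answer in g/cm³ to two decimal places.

1.96

Δg_obs = 978158.60 − 978279.57 = -120.97 mGal over Δh = 1068.9 − 535.0 = 533.9 m
Equal Bouguer anomalies ⇒ Δg_obs + (0.3086 − 0.04193ρ)·Δh = 0
0.3086 − 0.04193ρ = −Δg_obs/Δh = 0.22658
ρ = (0.3086 − 0.22658) / 0.04193 = 1.96 g/cm³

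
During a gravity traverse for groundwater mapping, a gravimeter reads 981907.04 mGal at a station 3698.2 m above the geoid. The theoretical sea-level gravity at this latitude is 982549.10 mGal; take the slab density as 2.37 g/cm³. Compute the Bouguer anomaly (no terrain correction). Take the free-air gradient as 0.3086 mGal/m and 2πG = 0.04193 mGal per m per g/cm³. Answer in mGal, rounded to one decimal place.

Free-air correction = 0.3086 × 3698.2 = 1141.26 mGal
Free-air anomaly = 981907.04 − 982549.10 + (1141.26) = 499.20 mGal
Bouguer slab correction = 0.04193 × 2.37 × 3698.2 = 367.51 mGal
Simple Bouguer anomaly = 499.20 − (367.51) = 131.69 mGal

131.7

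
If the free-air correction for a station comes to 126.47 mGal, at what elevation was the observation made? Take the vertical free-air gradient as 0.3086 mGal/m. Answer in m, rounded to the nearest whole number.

410

h = 126.47 / 0.3086 = 409.82 m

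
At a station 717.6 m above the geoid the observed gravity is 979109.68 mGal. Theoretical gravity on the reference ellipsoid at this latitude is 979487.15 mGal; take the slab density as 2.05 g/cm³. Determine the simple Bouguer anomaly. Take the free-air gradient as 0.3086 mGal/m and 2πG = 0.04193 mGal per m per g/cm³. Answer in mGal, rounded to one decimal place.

-217.7

Free-air correction = 0.3086 × 717.6 = 221.45 mGal
Free-air anomaly = 979109.68 − 979487.15 + (221.45) = -156.02 mGal
Bouguer slab correction = 0.04193 × 2.05 × 717.6 = 61.68 mGal
Simple Bouguer anomaly = -156.02 − (61.68) = -217.70 mGal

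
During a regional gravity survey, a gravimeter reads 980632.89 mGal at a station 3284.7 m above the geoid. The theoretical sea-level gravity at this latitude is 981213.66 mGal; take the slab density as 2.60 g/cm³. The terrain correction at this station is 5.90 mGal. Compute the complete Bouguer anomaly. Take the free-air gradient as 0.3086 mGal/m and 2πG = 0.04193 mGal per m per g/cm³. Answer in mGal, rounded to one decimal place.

Free-air correction = 0.3086 × 3284.7 = 1013.66 mGal
Free-air anomaly = 980632.89 − 981213.66 + (1013.66) = 432.89 mGal
Bouguer slab correction = 0.04193 × 2.60 × 3284.7 = 358.09 mGal
Simple Bouguer anomaly = 432.89 − (358.09) = 74.80 mGal
Complete Bouguer anomaly = 74.80 + 5.90 = 80.70 mGal

80.7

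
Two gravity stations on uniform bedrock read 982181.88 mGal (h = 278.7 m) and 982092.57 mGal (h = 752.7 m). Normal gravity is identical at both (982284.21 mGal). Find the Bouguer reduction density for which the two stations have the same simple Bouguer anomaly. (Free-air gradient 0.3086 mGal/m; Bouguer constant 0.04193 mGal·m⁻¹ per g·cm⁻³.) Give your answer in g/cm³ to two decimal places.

2.87

Δg_obs = 982092.57 − 982181.88 = -89.31 mGal over Δh = 752.7 − 278.7 = 474.0 m
Equal Bouguer anomalies ⇒ Δg_obs + (0.3086 − 0.04193ρ)·Δh = 0
0.3086 − 0.04193ρ = −Δg_obs/Δh = 0.18842
ρ = (0.3086 − 0.18842) / 0.04193 = 2.87 g/cm³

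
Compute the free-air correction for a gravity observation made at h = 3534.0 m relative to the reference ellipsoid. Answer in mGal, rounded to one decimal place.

1090.6

Free-air correction = 0.3086 × 3534.0 = 1090.6 mGal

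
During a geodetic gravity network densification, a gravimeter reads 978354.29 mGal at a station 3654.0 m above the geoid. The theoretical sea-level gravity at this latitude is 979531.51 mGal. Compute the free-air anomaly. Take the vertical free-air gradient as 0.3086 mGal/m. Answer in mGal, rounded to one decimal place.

Free-air correction = 0.3086 × 3654.0 = 1127.62 mGal
Free-air anomaly = 978354.29 − 979531.51 + (1127.62) = -49.60 mGal

-49.6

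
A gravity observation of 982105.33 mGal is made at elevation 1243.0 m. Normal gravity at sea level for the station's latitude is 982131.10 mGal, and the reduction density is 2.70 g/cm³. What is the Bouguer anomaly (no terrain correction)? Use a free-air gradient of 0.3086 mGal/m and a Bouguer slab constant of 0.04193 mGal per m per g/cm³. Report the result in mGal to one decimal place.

Free-air correction = 0.3086 × 1243.0 = 383.59 mGal
Free-air anomaly = 982105.33 − 982131.10 + (383.59) = 357.82 mGal
Bouguer slab correction = 0.04193 × 2.70 × 1243.0 = 140.72 mGal
Simple Bouguer anomaly = 357.82 − (140.72) = 217.10 mGal

217.1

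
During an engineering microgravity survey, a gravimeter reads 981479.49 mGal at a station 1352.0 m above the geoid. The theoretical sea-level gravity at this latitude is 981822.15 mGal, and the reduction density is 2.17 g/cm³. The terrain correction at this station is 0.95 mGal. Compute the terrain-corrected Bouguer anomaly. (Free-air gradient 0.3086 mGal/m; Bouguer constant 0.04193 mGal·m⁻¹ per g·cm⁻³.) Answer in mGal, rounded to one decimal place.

Free-air correction = 0.3086 × 1352.0 = 417.23 mGal
Free-air anomaly = 981479.49 − 981822.15 + (417.23) = 74.57 mGal
Bouguer slab correction = 0.04193 × 2.17 × 1352.0 = 123.02 mGal
Simple Bouguer anomaly = 74.57 − (123.02) = -48.45 mGal
Complete Bouguer anomaly = -48.45 + 0.95 = -47.50 mGal

-47.5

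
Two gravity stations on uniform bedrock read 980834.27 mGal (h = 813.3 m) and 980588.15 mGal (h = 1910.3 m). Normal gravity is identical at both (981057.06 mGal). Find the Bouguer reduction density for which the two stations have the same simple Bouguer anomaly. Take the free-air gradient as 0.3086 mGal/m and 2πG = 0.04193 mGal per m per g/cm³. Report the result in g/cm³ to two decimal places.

Δg_obs = 980588.15 − 980834.27 = -246.12 mGal over Δh = 1910.3 − 813.3 = 1097.0 m
Equal Bouguer anomalies ⇒ Δg_obs + (0.3086 − 0.04193ρ)·Δh = 0
0.3086 − 0.04193ρ = −Δg_obs/Δh = 0.22436
ρ = (0.3086 − 0.22436) / 0.04193 = 2.01 g/cm³

2.01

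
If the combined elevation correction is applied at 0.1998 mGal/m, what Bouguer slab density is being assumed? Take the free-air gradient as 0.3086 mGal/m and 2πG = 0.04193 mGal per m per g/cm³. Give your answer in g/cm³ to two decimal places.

2.59

0.1998 = 0.3086 − 0.04193 × ρ
ρ = (0.3086 − 0.1998) / 0.04193 = 2.59 g/cm³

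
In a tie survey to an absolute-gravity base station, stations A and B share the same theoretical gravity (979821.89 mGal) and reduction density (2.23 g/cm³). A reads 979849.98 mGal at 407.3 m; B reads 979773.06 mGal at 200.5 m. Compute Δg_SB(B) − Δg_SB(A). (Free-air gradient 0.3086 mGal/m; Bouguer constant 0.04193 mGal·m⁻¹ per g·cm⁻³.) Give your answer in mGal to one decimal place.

-121.4

Δg_SB(A) = 979849.98 − 979821.89 + 0.3086×407.3 − 0.04193×2.23×407.3 = 115.70 mGal
Δg_SB(B) = 979773.06 − 979821.89 + 0.3086×200.5 − 0.04193×2.23×200.5 = -5.70 mGal
Difference = -5.70 − (115.70) = -121.40 mGal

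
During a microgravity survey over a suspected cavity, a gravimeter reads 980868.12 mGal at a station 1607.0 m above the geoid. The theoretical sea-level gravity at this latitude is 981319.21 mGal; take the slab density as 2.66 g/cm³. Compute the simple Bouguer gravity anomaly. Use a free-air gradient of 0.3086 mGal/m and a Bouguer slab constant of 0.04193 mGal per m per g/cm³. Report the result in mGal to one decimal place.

Free-air correction = 0.3086 × 1607.0 = 495.92 mGal
Free-air anomaly = 980868.12 − 981319.21 + (495.92) = 44.83 mGal
Bouguer slab correction = 0.04193 × 2.66 × 1607.0 = 179.23 mGal
Simple Bouguer anomaly = 44.83 − (179.23) = -134.40 mGal

-134.4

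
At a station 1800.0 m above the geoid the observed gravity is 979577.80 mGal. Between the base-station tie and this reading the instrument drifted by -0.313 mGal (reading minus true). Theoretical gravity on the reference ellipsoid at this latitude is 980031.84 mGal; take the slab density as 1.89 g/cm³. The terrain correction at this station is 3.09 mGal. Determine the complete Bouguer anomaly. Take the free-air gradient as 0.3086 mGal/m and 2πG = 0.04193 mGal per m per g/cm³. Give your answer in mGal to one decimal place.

-37.8

Drift-corrected reading = 979577.80 − (-0.313) = 979578.113 mGal
Free-air correction = 0.3086 × 1800.0 = 555.48 mGal
Free-air anomaly = 979578.113 − 980031.84 + (555.48) = 101.753 mGal
Bouguer slab correction = 0.04193 × 1.89 × 1800.0 = 142.65 mGal
Simple Bouguer anomaly = 101.753 − (142.65) = -40.897 mGal
Complete Bouguer anomaly = -40.897 + 3.09 = -37.807 mGal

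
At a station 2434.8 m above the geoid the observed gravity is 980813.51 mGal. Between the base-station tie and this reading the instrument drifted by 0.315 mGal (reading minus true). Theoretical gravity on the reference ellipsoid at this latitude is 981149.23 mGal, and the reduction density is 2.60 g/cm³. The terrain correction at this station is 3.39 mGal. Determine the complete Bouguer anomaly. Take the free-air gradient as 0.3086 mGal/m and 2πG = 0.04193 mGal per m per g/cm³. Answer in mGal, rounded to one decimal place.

153.3

Drift-corrected reading = 980813.51 − (0.315) = 980813.195 mGal
Free-air correction = 0.3086 × 2434.8 = 751.38 mGal
Free-air anomaly = 980813.195 − 981149.23 + (751.38) = 415.345 mGal
Bouguer slab correction = 0.04193 × 2.60 × 2434.8 = 265.44 mGal
Simple Bouguer anomaly = 415.345 − (265.44) = 149.905 mGal
Complete Bouguer anomaly = 149.905 + 3.39 = 153.295 mGal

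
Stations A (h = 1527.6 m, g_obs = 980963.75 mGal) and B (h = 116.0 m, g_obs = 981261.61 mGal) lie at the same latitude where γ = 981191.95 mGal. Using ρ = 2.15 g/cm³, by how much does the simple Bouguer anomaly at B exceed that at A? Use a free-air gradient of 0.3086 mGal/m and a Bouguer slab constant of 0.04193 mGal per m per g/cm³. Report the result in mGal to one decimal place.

Δg_SB(A) = 980963.75 − 981191.95 + 0.3086×1527.6 − 0.04193×2.15×1527.6 = 105.50 mGal
Δg_SB(B) = 981261.61 − 981191.95 + 0.3086×116.0 − 0.04193×2.15×116.0 = 95.00 mGal
Difference = 95.00 − (105.50) = -10.50 mGal

-10.5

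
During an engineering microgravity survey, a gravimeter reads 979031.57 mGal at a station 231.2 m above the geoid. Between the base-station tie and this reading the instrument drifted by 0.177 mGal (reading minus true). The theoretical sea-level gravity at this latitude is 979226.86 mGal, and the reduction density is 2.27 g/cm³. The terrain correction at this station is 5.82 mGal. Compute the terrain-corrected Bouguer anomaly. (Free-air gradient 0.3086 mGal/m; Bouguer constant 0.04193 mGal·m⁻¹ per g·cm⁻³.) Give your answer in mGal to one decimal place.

Drift-corrected reading = 979031.57 − (0.177) = 979031.393 mGal
Free-air correction = 0.3086 × 231.2 = 71.35 mGal
Free-air anomaly = 979031.393 − 979226.86 + (71.35) = -124.117 mGal
Bouguer slab correction = 0.04193 × 2.27 × 231.2 = 22.01 mGal
Simple Bouguer anomaly = -124.117 − (22.01) = -146.127 mGal
Complete Bouguer anomaly = -146.127 + 5.82 = -140.307 mGal

-140.3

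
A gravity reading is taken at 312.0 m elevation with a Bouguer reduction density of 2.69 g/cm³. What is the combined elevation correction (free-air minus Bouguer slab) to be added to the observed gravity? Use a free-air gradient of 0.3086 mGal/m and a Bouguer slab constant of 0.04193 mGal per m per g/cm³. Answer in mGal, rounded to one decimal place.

61.1

Combined gradient = 0.3086 − 0.04193 × 2.69 = 0.1958083 mGal/m
Combined elevation correction = 0.1958083 × 312.0 = 61.1 mGal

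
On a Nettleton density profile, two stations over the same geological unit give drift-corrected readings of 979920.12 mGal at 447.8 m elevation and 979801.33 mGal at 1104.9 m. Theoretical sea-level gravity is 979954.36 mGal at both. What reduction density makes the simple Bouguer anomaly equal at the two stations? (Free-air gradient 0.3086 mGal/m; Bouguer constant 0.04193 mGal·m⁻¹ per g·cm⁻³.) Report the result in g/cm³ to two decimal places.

3.05

Δg_obs = 979801.33 − 979920.12 = -118.79 mGal over Δh = 1104.9 − 447.8 = 657.1 m
Equal Bouguer anomalies ⇒ Δg_obs + (0.3086 − 0.04193ρ)·Δh = 0
0.3086 − 0.04193ρ = −Δg_obs/Δh = 0.18078
ρ = (0.3086 − 0.18078) / 0.04193 = 3.05 g/cm³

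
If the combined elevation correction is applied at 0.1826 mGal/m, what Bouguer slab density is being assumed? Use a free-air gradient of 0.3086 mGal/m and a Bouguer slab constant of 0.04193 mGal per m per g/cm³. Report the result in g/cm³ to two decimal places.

0.1826 = 0.3086 − 0.04193 × ρ
ρ = (0.3086 − 0.1826) / 0.04193 = 3.01 g/cm³

3.01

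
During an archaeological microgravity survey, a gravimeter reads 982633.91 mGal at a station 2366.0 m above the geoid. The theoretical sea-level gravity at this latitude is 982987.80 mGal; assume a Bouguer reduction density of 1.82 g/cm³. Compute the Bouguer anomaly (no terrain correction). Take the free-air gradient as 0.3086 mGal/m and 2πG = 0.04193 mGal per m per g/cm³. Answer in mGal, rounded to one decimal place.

Free-air correction = 0.3086 × 2366.0 = 730.15 mGal
Free-air anomaly = 982633.91 − 982987.80 + (730.15) = 376.26 mGal
Bouguer slab correction = 0.04193 × 1.82 × 2366.0 = 180.56 mGal
Simple Bouguer anomaly = 376.26 − (180.56) = 195.70 mGal

195.7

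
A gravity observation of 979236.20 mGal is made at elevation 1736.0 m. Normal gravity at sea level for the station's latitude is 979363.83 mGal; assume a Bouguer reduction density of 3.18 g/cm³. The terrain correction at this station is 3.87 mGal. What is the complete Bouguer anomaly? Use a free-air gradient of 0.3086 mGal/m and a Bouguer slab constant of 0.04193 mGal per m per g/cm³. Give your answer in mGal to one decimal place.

Free-air correction = 0.3086 × 1736.0 = 535.73 mGal
Free-air anomaly = 979236.20 − 979363.83 + (535.73) = 408.10 mGal
Bouguer slab correction = 0.04193 × 3.18 × 1736.0 = 231.47 mGal
Simple Bouguer anomaly = 408.10 − (231.47) = 176.63 mGal
Complete Bouguer anomaly = 176.63 + 3.87 = 180.50 mGal

180.5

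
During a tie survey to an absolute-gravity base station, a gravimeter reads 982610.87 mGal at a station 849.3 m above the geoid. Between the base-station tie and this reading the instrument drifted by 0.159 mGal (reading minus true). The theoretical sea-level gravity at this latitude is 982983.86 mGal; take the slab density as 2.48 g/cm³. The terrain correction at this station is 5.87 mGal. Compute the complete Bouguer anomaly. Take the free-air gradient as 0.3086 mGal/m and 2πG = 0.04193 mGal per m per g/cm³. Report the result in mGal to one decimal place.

-193.5

Drift-corrected reading = 982610.87 − (0.159) = 982610.711 mGal
Free-air correction = 0.3086 × 849.3 = 262.09 mGal
Free-air anomaly = 982610.711 − 982983.86 + (262.09) = -111.059 mGal
Bouguer slab correction = 0.04193 × 2.48 × 849.3 = 88.32 mGal
Simple Bouguer anomaly = -111.059 − (88.32) = -199.379 mGal
Complete Bouguer anomaly = -199.379 + 5.87 = -193.509 mGal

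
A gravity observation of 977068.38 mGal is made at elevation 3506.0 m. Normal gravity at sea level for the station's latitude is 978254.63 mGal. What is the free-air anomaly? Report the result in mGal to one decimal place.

Free-air correction = 0.3086 × 3506.0 = 1081.95 mGal
Free-air anomaly = 977068.38 − 978254.63 + (1081.95) = -104.30 mGal

-104.3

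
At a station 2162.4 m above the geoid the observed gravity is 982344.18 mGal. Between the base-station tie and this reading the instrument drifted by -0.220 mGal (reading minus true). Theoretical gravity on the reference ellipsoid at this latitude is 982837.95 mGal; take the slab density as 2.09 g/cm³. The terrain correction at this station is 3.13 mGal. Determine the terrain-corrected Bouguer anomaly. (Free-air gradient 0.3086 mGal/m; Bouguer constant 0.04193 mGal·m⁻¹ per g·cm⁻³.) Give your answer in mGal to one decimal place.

Drift-corrected reading = 982344.18 − (-0.220) = 982344.400 mGal
Free-air correction = 0.3086 × 2162.4 = 667.32 mGal
Free-air anomaly = 982344.400 − 982837.95 + (667.32) = 173.770 mGal
Bouguer slab correction = 0.04193 × 2.09 × 2162.4 = 189.50 mGal
Simple Bouguer anomaly = 173.770 − (189.50) = -15.730 mGal
Complete Bouguer anomaly = -15.730 + 3.13 = -12.600 mGal

-12.6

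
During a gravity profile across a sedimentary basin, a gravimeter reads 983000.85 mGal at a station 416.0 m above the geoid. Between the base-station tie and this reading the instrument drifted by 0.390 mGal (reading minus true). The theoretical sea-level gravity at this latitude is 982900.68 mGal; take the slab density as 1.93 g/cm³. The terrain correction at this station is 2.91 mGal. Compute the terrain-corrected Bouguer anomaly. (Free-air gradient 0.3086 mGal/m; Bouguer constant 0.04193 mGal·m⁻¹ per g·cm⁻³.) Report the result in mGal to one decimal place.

197.4

Drift-corrected reading = 983000.85 − (0.390) = 983000.460 mGal
Free-air correction = 0.3086 × 416.0 = 128.38 mGal
Free-air anomaly = 983000.460 − 982900.68 + (128.38) = 228.160 mGal
Bouguer slab correction = 0.04193 × 1.93 × 416.0 = 33.66 mGal
Simple Bouguer anomaly = 228.160 − (33.66) = 194.500 mGal
Complete Bouguer anomaly = 194.500 + 2.91 = 197.410 mGal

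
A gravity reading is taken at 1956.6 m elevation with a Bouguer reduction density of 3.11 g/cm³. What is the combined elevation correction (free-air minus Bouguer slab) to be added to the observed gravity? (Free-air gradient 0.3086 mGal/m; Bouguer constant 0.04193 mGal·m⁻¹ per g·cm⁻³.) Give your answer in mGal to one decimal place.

348.7

Combined gradient = 0.3086 − 0.04193 × 3.11 = 0.1781977 mGal/m
Combined elevation correction = 0.1781977 × 1956.6 = 348.7 mGal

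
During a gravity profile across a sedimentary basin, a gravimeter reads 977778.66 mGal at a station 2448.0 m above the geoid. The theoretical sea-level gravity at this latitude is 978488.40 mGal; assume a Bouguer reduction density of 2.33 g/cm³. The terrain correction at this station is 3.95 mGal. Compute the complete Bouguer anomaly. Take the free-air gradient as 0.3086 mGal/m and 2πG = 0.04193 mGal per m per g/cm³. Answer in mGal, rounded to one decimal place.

Free-air correction = 0.3086 × 2448.0 = 755.45 mGal
Free-air anomaly = 977778.66 − 978488.40 + (755.45) = 45.71 mGal
Bouguer slab correction = 0.04193 × 2.33 × 2448.0 = 239.16 mGal
Simple Bouguer anomaly = 45.71 − (239.16) = -193.45 mGal
Complete Bouguer anomaly = -193.45 + 3.95 = -189.50 mGal

-189.5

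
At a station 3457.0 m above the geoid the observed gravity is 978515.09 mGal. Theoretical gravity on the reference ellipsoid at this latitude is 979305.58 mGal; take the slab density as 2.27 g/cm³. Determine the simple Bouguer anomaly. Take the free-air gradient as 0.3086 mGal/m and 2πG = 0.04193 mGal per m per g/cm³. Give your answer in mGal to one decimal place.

-52.7

Free-air correction = 0.3086 × 3457.0 = 1066.83 mGal
Free-air anomaly = 978515.09 − 979305.58 + (1066.83) = 276.34 mGal
Bouguer slab correction = 0.04193 × 2.27 × 3457.0 = 329.04 mGal
Simple Bouguer anomaly = 276.34 − (329.04) = -52.70 mGal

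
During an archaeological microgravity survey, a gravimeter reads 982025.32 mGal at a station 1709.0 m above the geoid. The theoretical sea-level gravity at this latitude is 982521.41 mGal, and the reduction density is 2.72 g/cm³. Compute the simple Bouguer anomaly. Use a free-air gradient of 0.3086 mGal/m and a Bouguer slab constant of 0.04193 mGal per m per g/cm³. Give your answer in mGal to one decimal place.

-163.6

Free-air correction = 0.3086 × 1709.0 = 527.40 mGal
Free-air anomaly = 982025.32 − 982521.41 + (527.40) = 31.31 mGal
Bouguer slab correction = 0.04193 × 2.72 × 1709.0 = 194.91 mGal
Simple Bouguer anomaly = 31.31 − (194.91) = -163.60 mGal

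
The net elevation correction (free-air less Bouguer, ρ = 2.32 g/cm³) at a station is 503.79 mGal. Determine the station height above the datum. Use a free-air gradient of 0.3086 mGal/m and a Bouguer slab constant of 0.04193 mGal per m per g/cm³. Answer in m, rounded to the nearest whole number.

Combined gradient = 0.3086 − 0.04193 × 2.32 = 0.2113224 mGal/m
h = 503.79 / 0.2113224 = 2383.99 m

2384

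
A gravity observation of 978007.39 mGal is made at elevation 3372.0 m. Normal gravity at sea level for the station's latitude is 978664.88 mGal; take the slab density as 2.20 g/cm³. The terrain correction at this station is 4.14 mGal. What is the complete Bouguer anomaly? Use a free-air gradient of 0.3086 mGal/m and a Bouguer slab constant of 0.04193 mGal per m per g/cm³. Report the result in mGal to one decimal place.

Free-air correction = 0.3086 × 3372.0 = 1040.60 mGal
Free-air anomaly = 978007.39 − 978664.88 + (1040.60) = 383.11 mGal
Bouguer slab correction = 0.04193 × 2.20 × 3372.0 = 311.05 mGal
Simple Bouguer anomaly = 383.11 − (311.05) = 72.06 mGal
Complete Bouguer anomaly = 72.06 + 4.14 = 76.20 mGal

76.2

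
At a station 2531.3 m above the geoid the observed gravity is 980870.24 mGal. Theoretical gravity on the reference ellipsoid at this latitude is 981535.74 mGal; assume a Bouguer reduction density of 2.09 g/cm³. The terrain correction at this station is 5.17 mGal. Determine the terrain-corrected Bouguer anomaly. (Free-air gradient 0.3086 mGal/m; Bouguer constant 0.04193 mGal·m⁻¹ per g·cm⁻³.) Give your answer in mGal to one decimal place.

-101.0

Free-air correction = 0.3086 × 2531.3 = 781.16 mGal
Free-air anomaly = 980870.24 − 981535.74 + (781.16) = 115.66 mGal
Bouguer slab correction = 0.04193 × 2.09 × 2531.3 = 221.83 mGal
Simple Bouguer anomaly = 115.66 − (221.83) = -106.17 mGal
Complete Bouguer anomaly = -106.17 + 5.17 = -101.00 mGal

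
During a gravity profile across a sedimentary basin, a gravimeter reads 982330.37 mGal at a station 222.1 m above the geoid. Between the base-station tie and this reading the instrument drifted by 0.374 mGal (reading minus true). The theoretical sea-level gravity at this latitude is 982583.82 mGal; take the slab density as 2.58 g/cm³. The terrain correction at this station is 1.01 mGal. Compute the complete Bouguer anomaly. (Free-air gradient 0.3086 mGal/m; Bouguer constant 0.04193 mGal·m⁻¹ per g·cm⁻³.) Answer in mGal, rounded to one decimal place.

Drift-corrected reading = 982330.37 − (0.374) = 982329.996 mGal
Free-air correction = 0.3086 × 222.1 = 68.54 mGal
Free-air anomaly = 982329.996 − 982583.82 + (68.54) = -185.284 mGal
Bouguer slab correction = 0.04193 × 2.58 × 222.1 = 24.03 mGal
Simple Bouguer anomaly = -185.284 − (24.03) = -209.314 mGal
Complete Bouguer anomaly = -209.314 + 1.01 = -208.304 mGal

-208.3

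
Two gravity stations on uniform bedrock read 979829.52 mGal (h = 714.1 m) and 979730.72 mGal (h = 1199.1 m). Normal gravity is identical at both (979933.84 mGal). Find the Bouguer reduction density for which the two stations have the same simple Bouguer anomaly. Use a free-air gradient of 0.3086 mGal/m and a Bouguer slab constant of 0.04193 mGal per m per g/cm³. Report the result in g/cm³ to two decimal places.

2.50

Δg_obs = 979730.72 − 979829.52 = -98.80 mGal over Δh = 1199.1 − 714.1 = 485.0 m
Equal Bouguer anomalies ⇒ Δg_obs + (0.3086 − 0.04193ρ)·Δh = 0
0.3086 − 0.04193ρ = −Δg_obs/Δh = 0.20371
ρ = (0.3086 − 0.20371) / 0.04193 = 2.50 g/cm³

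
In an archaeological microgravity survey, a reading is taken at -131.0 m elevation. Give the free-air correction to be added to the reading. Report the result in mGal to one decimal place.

-40.4

Free-air correction = 0.3086 × -131.0 = -40.4 mGal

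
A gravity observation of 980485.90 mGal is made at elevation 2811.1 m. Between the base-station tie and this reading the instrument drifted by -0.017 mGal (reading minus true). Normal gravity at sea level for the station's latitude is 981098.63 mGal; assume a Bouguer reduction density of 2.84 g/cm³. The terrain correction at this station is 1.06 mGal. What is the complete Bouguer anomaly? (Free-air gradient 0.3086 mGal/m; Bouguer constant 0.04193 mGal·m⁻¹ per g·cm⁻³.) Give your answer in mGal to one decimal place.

-78.9

Drift-corrected reading = 980485.90 − (-0.017) = 980485.917 mGal
Free-air correction = 0.3086 × 2811.1 = 867.51 mGal
Free-air anomaly = 980485.917 − 981098.63 + (867.51) = 254.797 mGal
Bouguer slab correction = 0.04193 × 2.84 × 2811.1 = 334.75 mGal
Simple Bouguer anomaly = 254.797 − (334.75) = -79.953 mGal
Complete Bouguer anomaly = -79.953 + 1.06 = -78.893 mGal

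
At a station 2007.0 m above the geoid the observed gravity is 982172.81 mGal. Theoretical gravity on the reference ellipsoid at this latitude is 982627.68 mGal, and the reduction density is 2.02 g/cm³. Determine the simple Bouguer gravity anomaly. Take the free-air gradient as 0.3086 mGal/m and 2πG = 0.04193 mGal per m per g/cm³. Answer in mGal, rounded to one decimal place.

-5.5

Free-air correction = 0.3086 × 2007.0 = 619.36 mGal
Free-air anomaly = 982172.81 − 982627.68 + (619.36) = 164.49 mGal
Bouguer slab correction = 0.04193 × 2.02 × 2007.0 = 169.99 mGal
Simple Bouguer anomaly = 164.49 − (169.99) = -5.50 mGal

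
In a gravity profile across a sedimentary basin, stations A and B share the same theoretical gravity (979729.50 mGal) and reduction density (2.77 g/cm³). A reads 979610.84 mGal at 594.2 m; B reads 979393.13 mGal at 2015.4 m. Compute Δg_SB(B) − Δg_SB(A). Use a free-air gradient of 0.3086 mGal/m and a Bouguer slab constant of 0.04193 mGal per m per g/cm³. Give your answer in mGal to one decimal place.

Δg_SB(A) = 979610.84 − 979729.50 + 0.3086×594.2 − 0.04193×2.77×594.2 = -4.30 mGal
Δg_SB(B) = 979393.13 − 979729.50 + 0.3086×2015.4 − 0.04193×2.77×2015.4 = 51.50 mGal
Difference = 51.50 − (-4.30) = 55.80 mGal

55.8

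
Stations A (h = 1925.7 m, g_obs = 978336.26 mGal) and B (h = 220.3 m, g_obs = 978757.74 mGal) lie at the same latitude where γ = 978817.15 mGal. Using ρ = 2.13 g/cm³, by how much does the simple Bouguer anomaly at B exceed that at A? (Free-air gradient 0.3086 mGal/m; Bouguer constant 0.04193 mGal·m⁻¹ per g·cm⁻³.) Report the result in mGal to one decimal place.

47.5

Δg_SB(A) = 978336.26 − 978817.15 + 0.3086×1925.7 − 0.04193×2.13×1925.7 = -58.60 mGal
Δg_SB(B) = 978757.74 − 978817.15 + 0.3086×220.3 − 0.04193×2.13×220.3 = -11.10 mGal
Difference = -11.10 − (-58.60) = 47.50 mGal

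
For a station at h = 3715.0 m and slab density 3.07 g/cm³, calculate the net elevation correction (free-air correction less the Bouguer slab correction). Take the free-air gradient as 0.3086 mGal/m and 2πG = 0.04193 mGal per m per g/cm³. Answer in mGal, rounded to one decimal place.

668.2

Combined gradient = 0.3086 − 0.04193 × 3.07 = 0.1798749 mGal/m
Combined elevation correction = 0.1798749 × 3715.0 = 668.2 mGal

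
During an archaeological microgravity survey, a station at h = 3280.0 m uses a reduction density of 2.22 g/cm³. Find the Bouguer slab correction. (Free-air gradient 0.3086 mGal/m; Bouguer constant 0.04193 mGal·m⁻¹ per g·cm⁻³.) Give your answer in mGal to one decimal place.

Bouguer slab correction = 0.04193 × 2.22 × 3280.0 = 305.3 mGal

305.3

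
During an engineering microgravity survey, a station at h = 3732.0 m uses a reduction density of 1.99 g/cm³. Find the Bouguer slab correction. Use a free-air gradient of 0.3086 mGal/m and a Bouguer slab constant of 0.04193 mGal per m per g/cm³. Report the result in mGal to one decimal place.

Bouguer slab correction = 0.04193 × 1.99 × 3732.0 = 311.4 mGal

311.4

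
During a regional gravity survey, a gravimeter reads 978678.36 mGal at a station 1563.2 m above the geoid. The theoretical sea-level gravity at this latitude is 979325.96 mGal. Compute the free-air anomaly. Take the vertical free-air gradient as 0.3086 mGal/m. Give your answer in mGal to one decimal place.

-165.2

Free-air correction = 0.3086 × 1563.2 = 482.40 mGal
Free-air anomaly = 978678.36 − 979325.96 + (482.40) = -165.20 mGal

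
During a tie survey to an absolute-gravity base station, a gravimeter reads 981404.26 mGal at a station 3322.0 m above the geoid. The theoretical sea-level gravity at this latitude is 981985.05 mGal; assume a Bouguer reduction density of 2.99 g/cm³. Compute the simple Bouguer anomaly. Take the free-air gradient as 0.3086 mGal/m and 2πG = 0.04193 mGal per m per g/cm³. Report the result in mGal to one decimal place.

27.9

Free-air correction = 0.3086 × 3322.0 = 1025.17 mGal
Free-air anomaly = 981404.26 − 981985.05 + (1025.17) = 444.38 mGal
Bouguer slab correction = 0.04193 × 2.99 × 3322.0 = 416.48 mGal
Simple Bouguer anomaly = 444.38 − (416.48) = 27.90 mGal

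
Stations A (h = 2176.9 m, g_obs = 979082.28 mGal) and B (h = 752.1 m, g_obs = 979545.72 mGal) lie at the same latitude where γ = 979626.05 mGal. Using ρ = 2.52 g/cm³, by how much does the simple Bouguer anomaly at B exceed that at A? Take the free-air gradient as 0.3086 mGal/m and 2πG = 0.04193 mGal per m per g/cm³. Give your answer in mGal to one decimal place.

Δg_SB(A) = 979082.28 − 979626.05 + 0.3086×2176.9 − 0.04193×2.52×2176.9 = -102.00 mGal
Δg_SB(B) = 979545.72 − 979626.05 + 0.3086×752.1 − 0.04193×2.52×752.1 = 72.30 mGal
Difference = 72.30 − (-102.00) = 174.30 mGal

174.3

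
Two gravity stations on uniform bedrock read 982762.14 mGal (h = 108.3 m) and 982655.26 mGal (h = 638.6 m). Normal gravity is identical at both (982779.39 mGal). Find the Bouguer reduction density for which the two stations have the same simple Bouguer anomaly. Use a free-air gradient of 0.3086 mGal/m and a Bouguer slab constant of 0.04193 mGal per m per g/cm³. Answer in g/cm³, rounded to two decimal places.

2.55

Δg_obs = 982655.26 − 982762.14 = -106.88 mGal over Δh = 638.6 − 108.3 = 530.3 m
Equal Bouguer anomalies ⇒ Δg_obs + (0.3086 − 0.04193ρ)·Δh = 0
0.3086 − 0.04193ρ = −Δg_obs/Δh = 0.20155
ρ = (0.3086 − 0.20155) / 0.04193 = 2.55 g/cm³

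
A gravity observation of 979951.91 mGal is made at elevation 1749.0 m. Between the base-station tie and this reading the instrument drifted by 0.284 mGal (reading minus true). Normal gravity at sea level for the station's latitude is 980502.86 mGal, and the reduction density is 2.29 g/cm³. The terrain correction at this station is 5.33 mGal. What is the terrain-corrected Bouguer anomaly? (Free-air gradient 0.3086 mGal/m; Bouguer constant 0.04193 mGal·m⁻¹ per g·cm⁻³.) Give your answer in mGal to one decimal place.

-174.1

Drift-corrected reading = 979951.91 − (0.284) = 979951.626 mGal
Free-air correction = 0.3086 × 1749.0 = 539.74 mGal
Free-air anomaly = 979951.626 − 980502.86 + (539.74) = -11.494 mGal
Bouguer slab correction = 0.04193 × 2.29 × 1749.0 = 167.94 mGal
Simple Bouguer anomaly = -11.494 − (167.94) = -179.434 mGal
Complete Bouguer anomaly = -179.434 + 5.33 = -174.104 mGal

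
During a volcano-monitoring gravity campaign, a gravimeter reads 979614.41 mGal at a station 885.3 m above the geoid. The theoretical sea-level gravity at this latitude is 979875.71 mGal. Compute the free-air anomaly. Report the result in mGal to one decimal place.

Free-air correction = 0.3086 × 885.3 = 273.20 mGal
Free-air anomaly = 979614.41 − 979875.71 + (273.20) = 11.90 mGal

11.9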